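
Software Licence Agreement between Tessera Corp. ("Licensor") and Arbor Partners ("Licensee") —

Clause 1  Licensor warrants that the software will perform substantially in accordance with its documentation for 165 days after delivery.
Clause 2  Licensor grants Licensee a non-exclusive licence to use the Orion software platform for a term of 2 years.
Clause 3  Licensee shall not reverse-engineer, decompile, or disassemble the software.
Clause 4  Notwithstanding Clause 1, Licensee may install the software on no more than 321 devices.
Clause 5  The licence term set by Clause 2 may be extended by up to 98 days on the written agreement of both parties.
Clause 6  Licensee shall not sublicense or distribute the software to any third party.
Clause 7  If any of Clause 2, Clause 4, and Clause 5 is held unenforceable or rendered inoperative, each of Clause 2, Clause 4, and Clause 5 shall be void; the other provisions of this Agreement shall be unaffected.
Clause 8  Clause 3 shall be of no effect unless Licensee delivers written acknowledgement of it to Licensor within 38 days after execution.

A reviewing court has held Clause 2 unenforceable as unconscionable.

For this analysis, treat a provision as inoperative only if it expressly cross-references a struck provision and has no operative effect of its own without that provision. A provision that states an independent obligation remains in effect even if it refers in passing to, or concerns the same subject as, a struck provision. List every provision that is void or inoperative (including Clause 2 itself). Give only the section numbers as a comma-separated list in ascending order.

Clause 2 is struck. Clause 5 does nothing except set the extension of the licence term by reference to Clause 2; with Clause 2 gone it has no independent effect and is inoperative. Clause 7 declares Clause 2, Clause 4, and Clause 5 mutually dependent; since one of them has fallen, all of them are of no effect. That brings down Clause 4 as well. The remainder continues in force under Clause 7. That leaves Clause 1, Clause 3, Clause 6, Clause 7, and Clause 8 in effect.

2, 4, 5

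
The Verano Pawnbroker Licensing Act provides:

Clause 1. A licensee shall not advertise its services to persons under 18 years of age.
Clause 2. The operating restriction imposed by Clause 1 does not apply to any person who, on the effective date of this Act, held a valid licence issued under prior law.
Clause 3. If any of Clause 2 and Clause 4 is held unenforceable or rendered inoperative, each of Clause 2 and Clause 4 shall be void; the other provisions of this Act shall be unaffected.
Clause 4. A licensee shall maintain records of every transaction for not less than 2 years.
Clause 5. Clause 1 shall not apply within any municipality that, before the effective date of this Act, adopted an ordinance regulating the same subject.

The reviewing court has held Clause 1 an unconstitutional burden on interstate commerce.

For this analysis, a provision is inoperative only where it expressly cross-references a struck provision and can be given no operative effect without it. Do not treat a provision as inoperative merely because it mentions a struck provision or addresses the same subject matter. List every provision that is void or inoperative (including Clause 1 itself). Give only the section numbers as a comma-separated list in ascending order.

Clause 1 is struck. Clause 2 operates only by reference to Clause 1, so it falls with Clause 1. The only function of Clause 5 is the local-preemption carve-out from Clause 1, so it cannot stand once Clause 1 is removed. Clause 3 declares Clause 2 and Clause 4 mutually dependent; since one of them has fallen, all of them are of no effect. That brings down Clause 4 as well. The remainder continues in force under Clause 3. Only Clause 3 remains in effect.

1, 2, 4, 5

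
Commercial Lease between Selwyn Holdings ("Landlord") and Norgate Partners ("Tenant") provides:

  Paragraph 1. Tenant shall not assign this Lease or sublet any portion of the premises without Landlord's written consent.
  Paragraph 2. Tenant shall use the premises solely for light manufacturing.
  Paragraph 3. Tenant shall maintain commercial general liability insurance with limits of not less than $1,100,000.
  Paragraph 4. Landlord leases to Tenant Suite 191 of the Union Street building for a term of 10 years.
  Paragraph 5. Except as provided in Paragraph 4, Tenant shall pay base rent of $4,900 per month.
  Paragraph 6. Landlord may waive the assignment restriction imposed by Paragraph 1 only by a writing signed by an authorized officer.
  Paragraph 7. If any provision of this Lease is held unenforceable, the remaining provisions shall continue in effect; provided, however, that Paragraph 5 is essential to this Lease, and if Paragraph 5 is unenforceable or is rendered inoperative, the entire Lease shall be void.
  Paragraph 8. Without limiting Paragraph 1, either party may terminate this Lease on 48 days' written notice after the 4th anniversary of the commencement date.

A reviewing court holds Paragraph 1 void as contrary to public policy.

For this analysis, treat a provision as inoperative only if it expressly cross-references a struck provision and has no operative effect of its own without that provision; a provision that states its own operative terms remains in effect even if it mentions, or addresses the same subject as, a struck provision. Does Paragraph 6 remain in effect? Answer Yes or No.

Paragraph 1 is struck. Paragraph 6 operates only by reference to Paragraph 1, so it falls with Paragraph 1. Paragraph 8 mentions Paragraph 1 but its own obligation stands independently of Paragraph 1, so Paragraph 8 is not affected. Paragraph 7 makes Paragraph 5 an essential term, but Paragraph 5 is unaffected, so the severability proviso in Paragraph 7 preserves the remaining provisions. The provisions still in force are Paragraph 2, Paragraph 3, Paragraph 4, Paragraph 5, Paragraph 7, and Paragraph 8. Paragraph 6 is among the inoperative provisions, so the answer is no.

No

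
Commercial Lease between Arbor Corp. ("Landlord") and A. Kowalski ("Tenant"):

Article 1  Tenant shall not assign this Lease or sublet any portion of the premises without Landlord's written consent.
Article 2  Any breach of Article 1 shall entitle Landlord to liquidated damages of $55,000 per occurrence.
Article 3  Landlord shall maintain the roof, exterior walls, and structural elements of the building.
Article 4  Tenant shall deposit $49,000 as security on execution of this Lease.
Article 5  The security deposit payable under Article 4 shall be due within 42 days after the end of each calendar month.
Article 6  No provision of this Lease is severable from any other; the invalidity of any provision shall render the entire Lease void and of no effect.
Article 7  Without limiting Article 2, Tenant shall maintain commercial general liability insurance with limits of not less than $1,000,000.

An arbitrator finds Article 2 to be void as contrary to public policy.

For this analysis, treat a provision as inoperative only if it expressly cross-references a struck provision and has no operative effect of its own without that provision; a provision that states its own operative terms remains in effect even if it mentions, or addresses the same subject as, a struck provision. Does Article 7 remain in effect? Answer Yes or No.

No

Article 2 is struck. No other provision's operative terms depend on Article 2. Article 6 provides that the Lease is not severable, so the invalidity of any one provision voids the entire Lease. No provision of the Lease survives. Article 7 is among the inoperative provisions, so the answer is no.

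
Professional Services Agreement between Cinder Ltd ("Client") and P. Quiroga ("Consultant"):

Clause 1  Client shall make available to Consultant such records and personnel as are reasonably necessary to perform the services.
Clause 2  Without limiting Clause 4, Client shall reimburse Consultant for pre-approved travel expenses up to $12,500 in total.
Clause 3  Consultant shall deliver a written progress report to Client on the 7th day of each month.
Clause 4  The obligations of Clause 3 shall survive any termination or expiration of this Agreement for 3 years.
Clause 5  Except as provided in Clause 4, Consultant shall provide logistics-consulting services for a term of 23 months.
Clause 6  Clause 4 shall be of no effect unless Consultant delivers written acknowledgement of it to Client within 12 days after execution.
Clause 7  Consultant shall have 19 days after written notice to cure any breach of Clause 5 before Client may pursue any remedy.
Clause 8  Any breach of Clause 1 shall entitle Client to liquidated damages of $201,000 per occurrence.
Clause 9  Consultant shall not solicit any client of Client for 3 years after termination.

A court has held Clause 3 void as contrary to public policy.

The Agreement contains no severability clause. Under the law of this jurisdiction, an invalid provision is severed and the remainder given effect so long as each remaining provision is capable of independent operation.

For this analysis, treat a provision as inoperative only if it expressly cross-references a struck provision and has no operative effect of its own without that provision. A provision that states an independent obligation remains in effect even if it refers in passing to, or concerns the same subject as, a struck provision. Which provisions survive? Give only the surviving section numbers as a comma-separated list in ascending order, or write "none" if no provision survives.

Clause 3 is struck. Clause 4 has no operative effect of its own apart from Clause 3 and is therefore inoperative. Clause 6 has no operative effect of its own apart from Clause 4 and is therefore inoperative. Clause 2 mentions Clause 4 but its own obligation stands independently of Clause 4, so Clause 2 is not affected. Although Clause 5 refers to Clause 4, its operative terms do not depend on Clause 4, so it remains in effect. With no severability clause, the stated default rule severs what cannot stand and enforces each remaining provision that can operate on its own. Clause 1, Clause 2, Clause 5, Clause 7, Clause 8, and Clause 9 remain in effect.

1, 2, 5, 7, 8, 9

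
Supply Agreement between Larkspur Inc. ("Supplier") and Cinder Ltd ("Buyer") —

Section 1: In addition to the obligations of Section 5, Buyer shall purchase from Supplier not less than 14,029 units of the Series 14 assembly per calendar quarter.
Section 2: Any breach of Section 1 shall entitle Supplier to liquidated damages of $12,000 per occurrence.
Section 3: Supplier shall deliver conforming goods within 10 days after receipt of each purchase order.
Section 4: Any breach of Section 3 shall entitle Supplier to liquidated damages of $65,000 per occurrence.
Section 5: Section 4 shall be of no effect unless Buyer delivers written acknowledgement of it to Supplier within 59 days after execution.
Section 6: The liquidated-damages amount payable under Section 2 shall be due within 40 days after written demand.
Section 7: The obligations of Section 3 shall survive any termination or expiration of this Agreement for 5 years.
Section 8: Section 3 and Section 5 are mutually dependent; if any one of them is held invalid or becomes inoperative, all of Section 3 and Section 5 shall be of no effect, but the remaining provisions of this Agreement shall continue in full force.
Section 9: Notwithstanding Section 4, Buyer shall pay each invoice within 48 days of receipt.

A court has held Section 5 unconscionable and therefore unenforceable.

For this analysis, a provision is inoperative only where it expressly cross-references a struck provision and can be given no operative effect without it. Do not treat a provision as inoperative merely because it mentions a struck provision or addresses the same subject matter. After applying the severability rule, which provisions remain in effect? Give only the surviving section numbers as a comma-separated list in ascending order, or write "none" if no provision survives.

1, 2, 6, 8, 9

Section 5 is struck. Although Section 9 refers to Section 4, its operative terms do not depend on Section 4, so it remains in effect. Section 1 mentions Section 5 but its own obligation stands independently of Section 5, so Section 1 is not affected. No other provision's operative terms depend on Section 5. Section 8 declares Section 3 and Section 5 mutually dependent; since one of them has fallen, all of them are of no effect. That brings down Section 3 as well. Section 4 and Section 7 in turn depend solely on a provision now struck and likewise fall. The remainder continues in force under Section 8. The provisions still in force are Section 1, Section 2, Section 6, Section 8, and Section 9.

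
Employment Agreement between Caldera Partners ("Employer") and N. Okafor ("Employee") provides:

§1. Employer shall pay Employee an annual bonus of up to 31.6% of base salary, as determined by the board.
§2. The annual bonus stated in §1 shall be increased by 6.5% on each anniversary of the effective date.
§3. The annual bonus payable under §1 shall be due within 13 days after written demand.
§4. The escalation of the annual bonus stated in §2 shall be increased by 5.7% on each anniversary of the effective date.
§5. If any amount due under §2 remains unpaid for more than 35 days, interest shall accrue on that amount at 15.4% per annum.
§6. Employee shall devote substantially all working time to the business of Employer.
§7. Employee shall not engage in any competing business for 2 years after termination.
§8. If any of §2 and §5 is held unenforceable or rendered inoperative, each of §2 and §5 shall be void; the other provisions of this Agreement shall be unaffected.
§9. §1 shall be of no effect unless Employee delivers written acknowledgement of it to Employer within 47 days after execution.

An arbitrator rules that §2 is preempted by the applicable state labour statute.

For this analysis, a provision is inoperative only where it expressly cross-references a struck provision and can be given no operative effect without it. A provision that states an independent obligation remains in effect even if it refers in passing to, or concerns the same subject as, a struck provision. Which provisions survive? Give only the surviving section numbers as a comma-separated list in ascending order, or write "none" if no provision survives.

1, 3, 6, 7, 8, 9

§2 is struck. §4 operates only by reference to §2, so it falls with §2. §5 has no operative effect of its own apart from §2 and is therefore inoperative. §8 declares §2 and §5 mutually dependent; since one of them has fallen, all of them are of no effect. The remainder continues in force under §8. That leaves §1, §3, §6, §7, §8, and §9 in effect.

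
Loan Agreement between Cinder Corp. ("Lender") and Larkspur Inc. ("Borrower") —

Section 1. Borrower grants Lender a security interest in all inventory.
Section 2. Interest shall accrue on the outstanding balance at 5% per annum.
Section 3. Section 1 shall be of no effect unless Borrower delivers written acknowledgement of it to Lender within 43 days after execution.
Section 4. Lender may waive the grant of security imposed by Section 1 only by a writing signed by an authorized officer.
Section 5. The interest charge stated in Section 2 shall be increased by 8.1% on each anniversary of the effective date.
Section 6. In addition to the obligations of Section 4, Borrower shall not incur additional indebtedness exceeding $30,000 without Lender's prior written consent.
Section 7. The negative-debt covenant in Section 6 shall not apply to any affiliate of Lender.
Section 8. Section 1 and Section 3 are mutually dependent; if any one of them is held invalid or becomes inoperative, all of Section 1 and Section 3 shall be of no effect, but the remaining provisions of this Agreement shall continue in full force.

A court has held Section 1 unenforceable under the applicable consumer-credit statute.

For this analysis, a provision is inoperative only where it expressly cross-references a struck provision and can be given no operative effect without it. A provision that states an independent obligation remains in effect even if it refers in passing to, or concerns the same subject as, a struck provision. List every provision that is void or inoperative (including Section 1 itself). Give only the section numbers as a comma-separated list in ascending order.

Section 1 is struck. The only function of Section 3 is the acknowledgement condition for Section 1, so it cannot stand once Section 1 is removed. Section 4 operates only by reference to Section 1, so it falls with Section 1. Although Section 6 refers to Section 4, its operative terms do not depend on Section 4, so it remains in effect. Section 8 declares Section 1 and Section 3 mutually dependent; since one of them has fallen, all of them are of no effect. The remainder continues in force under Section 8. The provisions still in force are Section 2, Section 5, Section 6, Section 7, and Section 8.

1, 3, 4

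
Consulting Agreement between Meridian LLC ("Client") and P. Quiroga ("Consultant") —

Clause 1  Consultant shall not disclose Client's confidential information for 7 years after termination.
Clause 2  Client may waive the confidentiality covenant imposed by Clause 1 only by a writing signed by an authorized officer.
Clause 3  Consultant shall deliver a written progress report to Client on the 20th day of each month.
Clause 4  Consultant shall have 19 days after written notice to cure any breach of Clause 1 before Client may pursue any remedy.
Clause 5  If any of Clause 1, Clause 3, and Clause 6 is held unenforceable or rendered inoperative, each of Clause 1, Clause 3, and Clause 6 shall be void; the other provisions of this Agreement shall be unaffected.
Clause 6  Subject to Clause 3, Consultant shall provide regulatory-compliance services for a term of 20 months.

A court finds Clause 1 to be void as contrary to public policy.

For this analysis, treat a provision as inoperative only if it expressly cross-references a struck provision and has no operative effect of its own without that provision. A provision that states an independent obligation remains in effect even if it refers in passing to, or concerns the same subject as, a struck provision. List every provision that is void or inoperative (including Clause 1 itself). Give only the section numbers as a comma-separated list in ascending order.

1, 2, 3, 4, 6

Clause 1 is struck. Clause 2 merely fixes the waiver condition for Clause 1; with Clause 1 gone it has nothing to operate on and falls away. Clause 4 operates only by reference to Clause 1, so it falls with Clause 1. Clause 5 declares Clause 1, Clause 3, and Clause 6 mutually dependent; since one of them has fallen, all of them are of no effect. That brings down Clause 3 and Clause 6 as well. The remainder continues in force under Clause 5. Only Clause 5 remains in effect.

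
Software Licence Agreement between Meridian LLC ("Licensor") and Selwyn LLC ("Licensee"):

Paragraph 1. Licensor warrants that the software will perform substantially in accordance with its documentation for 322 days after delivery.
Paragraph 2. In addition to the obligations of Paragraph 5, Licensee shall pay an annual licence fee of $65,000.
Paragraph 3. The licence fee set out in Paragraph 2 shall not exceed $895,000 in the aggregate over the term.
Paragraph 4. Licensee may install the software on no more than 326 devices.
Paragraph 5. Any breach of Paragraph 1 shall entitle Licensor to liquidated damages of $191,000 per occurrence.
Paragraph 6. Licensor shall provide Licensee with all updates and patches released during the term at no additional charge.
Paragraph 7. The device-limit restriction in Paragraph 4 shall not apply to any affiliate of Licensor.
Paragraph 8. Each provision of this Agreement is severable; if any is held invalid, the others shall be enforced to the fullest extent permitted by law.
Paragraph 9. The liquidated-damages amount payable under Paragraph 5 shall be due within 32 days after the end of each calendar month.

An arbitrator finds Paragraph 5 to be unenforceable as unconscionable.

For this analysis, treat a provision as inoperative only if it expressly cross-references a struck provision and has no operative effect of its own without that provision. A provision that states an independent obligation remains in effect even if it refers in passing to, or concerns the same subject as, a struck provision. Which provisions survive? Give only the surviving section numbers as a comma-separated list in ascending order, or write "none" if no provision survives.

1, 2, 3, 4, 6, 7, 8

Paragraph 5 is struck. Paragraph 9 has no operative effect of its own apart from Paragraph 5 and is therefore inoperative. Although Paragraph 2 refers to Paragraph 5, its operative terms do not depend on Paragraph 5, so it remains in effect. Under the severability clause in Paragraph 8, the remaining provisions continue in force. That leaves Paragraph 1, Paragraph 2, Paragraph 3, Paragraph 4, Paragraph 6, Paragraph 7, and Paragraph 8 in effect.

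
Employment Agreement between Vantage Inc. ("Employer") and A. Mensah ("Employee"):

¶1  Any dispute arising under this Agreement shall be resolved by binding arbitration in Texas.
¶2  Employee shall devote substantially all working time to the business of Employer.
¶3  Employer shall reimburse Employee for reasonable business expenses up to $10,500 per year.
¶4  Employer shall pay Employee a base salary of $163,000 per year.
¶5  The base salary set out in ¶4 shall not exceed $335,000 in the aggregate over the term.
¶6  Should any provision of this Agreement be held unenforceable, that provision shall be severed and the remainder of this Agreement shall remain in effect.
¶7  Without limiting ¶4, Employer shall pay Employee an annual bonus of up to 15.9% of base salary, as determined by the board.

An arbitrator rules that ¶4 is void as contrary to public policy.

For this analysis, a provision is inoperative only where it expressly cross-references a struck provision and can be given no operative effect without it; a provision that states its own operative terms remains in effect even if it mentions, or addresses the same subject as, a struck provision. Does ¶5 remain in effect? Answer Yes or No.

¶4 is struck. The whole of ¶5 is the aggregate cap on the base salary, defined by reference to ¶4, so ¶5 cannot stand once ¶4 is removed. Although ¶7 refers to ¶4, its operative terms do not depend on ¶4, so it remains in effect. Under the severability clause in ¶6, the remaining provisions continue in force. The provisions still in force are ¶1, ¶2, ¶3, ¶6, and ¶7. ¶5 is among the inoperative provisions, so the answer is no.

No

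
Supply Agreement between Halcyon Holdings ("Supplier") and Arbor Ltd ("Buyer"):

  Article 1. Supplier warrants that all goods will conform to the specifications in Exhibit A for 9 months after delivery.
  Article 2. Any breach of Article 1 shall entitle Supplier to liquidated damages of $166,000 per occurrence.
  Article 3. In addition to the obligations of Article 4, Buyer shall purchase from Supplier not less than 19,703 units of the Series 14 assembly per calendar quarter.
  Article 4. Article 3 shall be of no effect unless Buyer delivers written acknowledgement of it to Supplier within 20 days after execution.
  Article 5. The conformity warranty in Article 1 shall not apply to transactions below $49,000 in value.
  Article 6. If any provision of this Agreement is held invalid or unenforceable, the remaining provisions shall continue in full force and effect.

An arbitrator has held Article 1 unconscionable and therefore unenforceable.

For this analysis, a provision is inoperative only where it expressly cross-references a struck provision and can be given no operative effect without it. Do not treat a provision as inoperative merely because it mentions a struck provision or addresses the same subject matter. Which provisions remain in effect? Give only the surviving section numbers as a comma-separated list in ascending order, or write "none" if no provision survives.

Article 1 is struck. Article 2 operates only by reference to Article 1, so it falls with Article 1. The whole of Article 5 is the carve-out from the conformity warranty, defined by reference to Article 1, so Article 5 cannot stand once Article 1 is removed. Under the severability clause in Article 6, the remaining provisions continue in force. That leaves Article 3, Article 4, and Article 6 in effect.

3, 4, 6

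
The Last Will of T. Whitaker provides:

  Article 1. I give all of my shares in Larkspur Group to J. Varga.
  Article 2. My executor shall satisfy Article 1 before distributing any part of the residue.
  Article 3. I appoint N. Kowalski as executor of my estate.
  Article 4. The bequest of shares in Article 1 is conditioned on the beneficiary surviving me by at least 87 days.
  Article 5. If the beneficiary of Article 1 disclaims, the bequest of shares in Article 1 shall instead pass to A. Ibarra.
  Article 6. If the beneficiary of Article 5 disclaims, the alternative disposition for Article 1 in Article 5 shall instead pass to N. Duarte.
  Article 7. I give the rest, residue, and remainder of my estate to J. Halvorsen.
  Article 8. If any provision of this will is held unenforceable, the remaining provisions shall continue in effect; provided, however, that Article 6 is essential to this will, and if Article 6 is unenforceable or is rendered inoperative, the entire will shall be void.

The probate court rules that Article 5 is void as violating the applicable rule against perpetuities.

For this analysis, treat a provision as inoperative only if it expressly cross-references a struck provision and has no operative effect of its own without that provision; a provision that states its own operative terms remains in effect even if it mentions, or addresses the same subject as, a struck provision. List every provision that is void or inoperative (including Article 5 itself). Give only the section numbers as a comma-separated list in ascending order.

1, 2, 3, 4, 5, 6, 7, 8

Article 5 is struck. Article 6 merely fixes the alternative disposition for Article 5; with Article 5 gone it has nothing to operate on and falls away. Article 8 makes Article 6 an essential term, and Article 6 has been rendered inoperative by the cascade; under Article 8, the entire will is therefore void. No provision of the will survives.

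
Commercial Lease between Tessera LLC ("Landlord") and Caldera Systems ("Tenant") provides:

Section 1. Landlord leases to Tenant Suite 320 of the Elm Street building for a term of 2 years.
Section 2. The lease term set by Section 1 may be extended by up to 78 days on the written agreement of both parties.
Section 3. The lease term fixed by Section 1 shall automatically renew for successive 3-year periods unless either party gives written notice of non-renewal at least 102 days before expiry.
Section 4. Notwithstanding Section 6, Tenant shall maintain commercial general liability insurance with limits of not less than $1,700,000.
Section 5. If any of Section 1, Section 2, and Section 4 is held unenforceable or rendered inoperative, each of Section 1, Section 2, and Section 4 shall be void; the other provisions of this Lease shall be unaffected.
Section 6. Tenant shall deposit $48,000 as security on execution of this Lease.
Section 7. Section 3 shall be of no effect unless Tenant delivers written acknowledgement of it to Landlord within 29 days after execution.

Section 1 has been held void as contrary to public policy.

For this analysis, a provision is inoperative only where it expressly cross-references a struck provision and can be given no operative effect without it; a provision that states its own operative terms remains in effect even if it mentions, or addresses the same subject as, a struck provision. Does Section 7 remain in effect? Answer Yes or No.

Section 1 is struck. Section 2 does nothing except set the extension of the lease term by reference to Section 1; with Section 1 gone it has no independent effect and is inoperative. The whole of Section 3 is the renewal of the lease term, defined by reference to Section 1, so Section 3 cannot stand once Section 1 is removed. Section 7 has no operative effect of its own apart from Section 3 and is therefore inoperative. Section 5 declares Section 1, Section 2, and Section 4 mutually dependent; since one of them has fallen, all of them are of no effect. That brings down Section 4 as well. The remainder continues in force under Section 5. The provisions still in force are Section 5 and Section 6. Section 7 is among the inoperative provisions, so the answer is no.

No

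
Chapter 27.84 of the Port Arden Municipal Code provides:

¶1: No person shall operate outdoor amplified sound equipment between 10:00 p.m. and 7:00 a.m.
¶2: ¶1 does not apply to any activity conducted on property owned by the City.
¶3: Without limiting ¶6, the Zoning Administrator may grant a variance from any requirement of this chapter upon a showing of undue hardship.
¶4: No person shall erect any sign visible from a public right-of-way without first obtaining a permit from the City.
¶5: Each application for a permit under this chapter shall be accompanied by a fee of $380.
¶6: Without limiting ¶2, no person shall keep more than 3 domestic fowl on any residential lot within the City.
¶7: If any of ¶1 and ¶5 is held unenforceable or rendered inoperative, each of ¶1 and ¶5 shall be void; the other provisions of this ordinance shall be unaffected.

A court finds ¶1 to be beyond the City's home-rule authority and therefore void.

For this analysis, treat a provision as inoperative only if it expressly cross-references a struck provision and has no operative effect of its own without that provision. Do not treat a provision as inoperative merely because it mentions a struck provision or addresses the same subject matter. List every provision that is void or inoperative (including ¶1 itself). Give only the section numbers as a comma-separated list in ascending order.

¶1 is struck. The only function of ¶2 is the public-property exemption from ¶1, so it cannot stand once ¶1 is removed. Although ¶6 refers to ¶2, its operative terms do not depend on ¶2, so it remains in effect. ¶7 declares ¶1 and ¶5 mutually dependent; since one of them has fallen, all of them are of no effect. That brings down ¶5 as well. The remainder continues in force under ¶7. The provisions still in force are ¶3, ¶4, ¶6, and ¶7.

1, 2, 5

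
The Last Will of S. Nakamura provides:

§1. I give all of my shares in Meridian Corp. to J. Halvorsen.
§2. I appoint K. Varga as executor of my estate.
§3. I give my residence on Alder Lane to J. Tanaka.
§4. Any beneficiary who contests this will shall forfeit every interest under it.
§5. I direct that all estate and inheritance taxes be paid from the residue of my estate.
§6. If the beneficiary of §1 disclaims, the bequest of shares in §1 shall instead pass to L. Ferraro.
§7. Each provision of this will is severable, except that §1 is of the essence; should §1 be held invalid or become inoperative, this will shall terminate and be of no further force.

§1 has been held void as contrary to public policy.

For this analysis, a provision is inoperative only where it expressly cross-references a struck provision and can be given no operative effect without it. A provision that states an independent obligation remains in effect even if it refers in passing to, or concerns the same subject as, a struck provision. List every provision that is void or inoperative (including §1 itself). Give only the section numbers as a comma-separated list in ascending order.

1, 2, 3, 4, 5, 6, 7

§1 is struck. §6 operates only by reference to §1, so it falls with §1. §7 makes §1 an essential term, and §1 is the provision held invalid; under §7, the entire will is therefore void. No provision of the will survives.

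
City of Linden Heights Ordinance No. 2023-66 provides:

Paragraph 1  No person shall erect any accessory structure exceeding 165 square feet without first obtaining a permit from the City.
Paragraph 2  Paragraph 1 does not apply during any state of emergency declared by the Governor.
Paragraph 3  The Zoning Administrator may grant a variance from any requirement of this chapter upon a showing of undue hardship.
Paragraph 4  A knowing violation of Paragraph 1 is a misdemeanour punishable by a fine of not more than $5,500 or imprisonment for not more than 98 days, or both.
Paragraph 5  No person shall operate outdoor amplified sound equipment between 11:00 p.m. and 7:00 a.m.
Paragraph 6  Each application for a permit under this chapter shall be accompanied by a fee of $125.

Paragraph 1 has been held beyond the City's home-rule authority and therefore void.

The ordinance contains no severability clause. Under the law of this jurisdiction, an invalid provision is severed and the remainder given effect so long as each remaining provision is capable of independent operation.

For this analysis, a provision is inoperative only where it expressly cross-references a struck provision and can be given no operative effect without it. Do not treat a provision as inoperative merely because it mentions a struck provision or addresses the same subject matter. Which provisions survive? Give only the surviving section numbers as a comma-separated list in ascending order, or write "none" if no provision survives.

3, 5, 6

Paragraph 1 is struck. The only function of Paragraph 2 is the emergency suspension of Paragraph 1, so it cannot stand once Paragraph 1 is removed. The only function of Paragraph 4 is the criminal penalty for violating Paragraph 1, so it cannot stand once Paragraph 1 is removed. With no severability clause, the stated default rule severs what cannot stand and enforces each remaining provision that can operate on its own. Paragraph 3, Paragraph 5, and Paragraph 6 remain in effect.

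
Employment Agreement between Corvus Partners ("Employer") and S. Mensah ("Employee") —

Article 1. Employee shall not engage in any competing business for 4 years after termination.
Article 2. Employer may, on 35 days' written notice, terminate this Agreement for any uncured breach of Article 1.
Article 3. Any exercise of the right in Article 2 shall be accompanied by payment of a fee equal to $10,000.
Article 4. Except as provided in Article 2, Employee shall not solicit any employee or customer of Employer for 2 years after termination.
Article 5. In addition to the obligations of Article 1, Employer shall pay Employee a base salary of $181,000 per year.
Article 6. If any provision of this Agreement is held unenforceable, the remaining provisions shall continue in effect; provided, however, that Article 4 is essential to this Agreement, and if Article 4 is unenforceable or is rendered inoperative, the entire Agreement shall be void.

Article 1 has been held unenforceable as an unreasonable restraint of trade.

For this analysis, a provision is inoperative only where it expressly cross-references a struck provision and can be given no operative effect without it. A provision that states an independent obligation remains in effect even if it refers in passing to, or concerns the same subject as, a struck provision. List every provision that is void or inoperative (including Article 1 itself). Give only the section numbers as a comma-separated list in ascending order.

1, 2, 3

Article 1 is struck. Article 2 operates only by reference to Article 1, so it falls with Article 1. Article 3 operates only by reference to Article 2, so it falls with Article 2. Article 4 mentions Article 2 but its own obligation stands independently of Article 2, so Article 4 is not affected. Although Article 5 refers to Article 1, its operative terms do not depend on Article 1, so it remains in effect. Article 6 makes Article 4 an essential term, but Article 4 is unaffected, so the severability proviso in Article 6 preserves the remaining provisions. Article 4, Article 5, and Article 6 remain in effect.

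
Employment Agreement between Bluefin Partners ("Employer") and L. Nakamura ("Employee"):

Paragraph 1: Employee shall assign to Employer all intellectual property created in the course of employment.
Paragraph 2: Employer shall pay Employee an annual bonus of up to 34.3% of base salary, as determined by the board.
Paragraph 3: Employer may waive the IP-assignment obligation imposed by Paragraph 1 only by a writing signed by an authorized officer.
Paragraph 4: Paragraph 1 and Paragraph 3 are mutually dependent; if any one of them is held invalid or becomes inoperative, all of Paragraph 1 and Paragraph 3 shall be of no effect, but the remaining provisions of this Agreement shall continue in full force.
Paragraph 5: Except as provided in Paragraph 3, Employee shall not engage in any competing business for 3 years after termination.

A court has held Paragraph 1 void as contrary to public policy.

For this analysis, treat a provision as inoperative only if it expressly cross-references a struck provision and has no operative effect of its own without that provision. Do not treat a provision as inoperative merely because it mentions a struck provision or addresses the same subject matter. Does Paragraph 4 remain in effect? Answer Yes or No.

Yes

Paragraph 1 is struck. Paragraph 3 has no operative effect of its own apart from Paragraph 1 and is therefore inoperative. Paragraph 5 mentions Paragraph 3 but its own obligation stands independently of Paragraph 3, so Paragraph 5 is not affected. Paragraph 4 declares Paragraph 1 and Paragraph 3 mutually dependent; since one of them has fallen, all of them are of no effect. The remainder continues in force under Paragraph 4. The provisions still in force are Paragraph 2, Paragraph 4, and Paragraph 5. Paragraph 4 is among the surviving provisions, so the answer is yes.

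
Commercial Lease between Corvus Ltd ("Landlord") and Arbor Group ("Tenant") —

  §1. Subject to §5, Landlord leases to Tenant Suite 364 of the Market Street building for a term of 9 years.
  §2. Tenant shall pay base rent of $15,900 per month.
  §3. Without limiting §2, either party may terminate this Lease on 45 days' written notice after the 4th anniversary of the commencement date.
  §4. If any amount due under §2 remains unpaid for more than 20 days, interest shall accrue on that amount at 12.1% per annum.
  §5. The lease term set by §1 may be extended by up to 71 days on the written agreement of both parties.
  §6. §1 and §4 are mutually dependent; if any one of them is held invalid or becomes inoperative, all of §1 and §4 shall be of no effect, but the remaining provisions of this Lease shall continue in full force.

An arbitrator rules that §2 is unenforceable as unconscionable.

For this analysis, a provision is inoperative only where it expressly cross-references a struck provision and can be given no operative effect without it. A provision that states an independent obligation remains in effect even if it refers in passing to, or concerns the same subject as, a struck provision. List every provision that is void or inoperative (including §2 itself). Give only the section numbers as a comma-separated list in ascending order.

1, 2, 4, 5

§2 is struck. §4 operates only by reference to §2, so it falls with §2. Although §3 refers to §2, its operative terms do not depend on §2, so it remains in effect. §6 declares §1 and §4 mutually dependent; since one of them has fallen, all of them are of no effect. That brings down §1 as well. §5 in turn depends solely on a provision now struck and likewise falls. The remainder continues in force under §6. §3 and §6 remain in effect.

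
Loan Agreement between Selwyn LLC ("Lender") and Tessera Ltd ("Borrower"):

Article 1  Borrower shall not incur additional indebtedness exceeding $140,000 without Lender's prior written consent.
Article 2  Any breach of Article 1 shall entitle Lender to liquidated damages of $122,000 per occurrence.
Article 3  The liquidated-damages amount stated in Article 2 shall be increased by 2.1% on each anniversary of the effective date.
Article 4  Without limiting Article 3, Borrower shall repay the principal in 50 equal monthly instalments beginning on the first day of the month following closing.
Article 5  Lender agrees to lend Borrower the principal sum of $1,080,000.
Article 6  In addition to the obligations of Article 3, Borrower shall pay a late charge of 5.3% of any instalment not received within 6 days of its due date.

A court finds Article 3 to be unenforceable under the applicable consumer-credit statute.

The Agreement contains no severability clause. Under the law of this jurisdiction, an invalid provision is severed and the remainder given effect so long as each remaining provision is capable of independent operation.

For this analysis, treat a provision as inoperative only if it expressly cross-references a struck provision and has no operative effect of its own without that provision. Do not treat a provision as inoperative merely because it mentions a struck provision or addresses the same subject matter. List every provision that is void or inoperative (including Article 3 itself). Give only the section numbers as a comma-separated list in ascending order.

3

Article 3 is struck. Although Article 6 refers to Article 3, its operative terms do not depend on Article 3, so it remains in effect. Although Article 4 refers to Article 3, its operative terms do not depend on Article 3, so it remains in effect. No other provision's operative terms depend on Article 3. With no severability clause, the stated default rule severs what cannot stand and enforces each remaining provision that can operate on its own. That leaves Article 1, Article 2, Article 4, Article 5, and Article 6 in effect.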